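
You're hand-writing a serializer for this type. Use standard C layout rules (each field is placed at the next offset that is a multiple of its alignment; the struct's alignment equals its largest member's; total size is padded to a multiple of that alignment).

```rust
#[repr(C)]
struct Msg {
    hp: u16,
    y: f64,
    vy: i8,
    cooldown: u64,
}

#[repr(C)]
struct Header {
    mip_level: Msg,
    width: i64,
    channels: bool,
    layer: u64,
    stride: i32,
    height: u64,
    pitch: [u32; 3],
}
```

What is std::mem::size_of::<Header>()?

88

Msg: @0: hp [2B, align 2] → 2; +6 pad (align 8); @8: y [8B, align 8] → 16; @16: vy [1B, align 1] → 17; +7 pad (align 8); @24: cooldown [8B, align 8] → 32; size 32, align 8
@0: mip_level [32B, align 8] → 32
@32: width [8B, align 8] → 40
@40: channels [1B, align 1] → 41
+7 pad (align 8)
@48: layer [8B, align 8] → 56
@56: stride [4B, align 4] → 60
+4 pad (align 8)
@64: height [8B, align 8] → 72
@72: pitch [12B, align 4] → 84
+4 tail pad (align 8)
size 88, align 8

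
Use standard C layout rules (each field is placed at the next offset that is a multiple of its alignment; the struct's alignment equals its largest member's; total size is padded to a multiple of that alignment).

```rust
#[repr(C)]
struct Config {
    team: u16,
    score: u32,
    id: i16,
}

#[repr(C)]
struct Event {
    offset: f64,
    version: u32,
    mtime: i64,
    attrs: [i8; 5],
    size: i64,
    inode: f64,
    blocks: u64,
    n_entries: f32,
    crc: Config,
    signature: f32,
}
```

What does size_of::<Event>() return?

Config: team at 0 (size 2, align 2) → ends 2; pad 2 to align 4 for score; score at 4 (size 4, align 4) → ends 8; id at 8 (size 2, align 2) → ends 10; tail pad 2 to reach multiple of 4; total 12 bytes, alignment 4
offset at 0 (size 8, align 8) → ends 8
version at 8 (size 4, align 4) → ends 12
pad 4 to align 8 for mtime
mtime at 16 (size 8, align 8) → ends 24
attrs at 24 (size 5, align 1) → ends 29
pad 3 to align 8 for size
size at 32 (size 8, align 8) → ends 40
inode at 40 (size 8, align 8) → ends 48
blocks at 48 (size 8, align 8) → ends 56
n_entries at 56 (size 4, align 4) → ends 60
crc at 60 (size 12, align 4) → ends 72
signature at 72 (size 4, align 4) → ends 76
tail pad 4 to reach multiple of 8
total 80 bytes, alignment 8

80 bytes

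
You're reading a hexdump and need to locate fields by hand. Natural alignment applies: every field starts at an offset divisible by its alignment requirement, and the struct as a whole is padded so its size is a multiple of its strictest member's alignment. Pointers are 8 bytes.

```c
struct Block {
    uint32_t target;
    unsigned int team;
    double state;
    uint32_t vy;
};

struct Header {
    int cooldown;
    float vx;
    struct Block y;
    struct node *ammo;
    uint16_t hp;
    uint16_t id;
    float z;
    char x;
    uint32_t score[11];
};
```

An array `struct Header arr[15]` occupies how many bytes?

Block: @0: target [4B, align 4] → 4; @4: team [4B, align 4] → 8; @8: state [8B, align 8] → 16; @16: vy [4B, align 4] → 20; +4 tail pad (align 8); size 24, align 8
@0: cooldown [4B, align 4] → 4
@4: vx [4B, align 4] → 8
@8: y [24B, align 8] → 32
@32: ammo [8B, align 8] → 40
@40: hp [2B, align 2] → 42
@42: id [2B, align 2] → 44
@44: z [4B, align 4] → 48
@48: x [1B, align 1] → 49
+3 pad (align 4)
@52: score [44B, align 4] → 96
size 96, align 8
array of 15: 15 × 96 = 1440

1440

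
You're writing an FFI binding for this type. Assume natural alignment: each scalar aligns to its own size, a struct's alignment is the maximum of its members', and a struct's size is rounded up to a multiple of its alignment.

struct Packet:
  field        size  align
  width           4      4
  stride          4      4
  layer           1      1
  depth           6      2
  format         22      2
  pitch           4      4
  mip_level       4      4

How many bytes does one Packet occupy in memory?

48 bytes

@0: width [4B, align 4] → 4
@4: stride [4B, align 4] → 8
@8: layer [1B, align 1] → 9
+1 pad (align 2)
@10: depth [6B, align 2] → 16
@16: format [22B, align 2] → 38
+2 pad (align 4)
@40: pitch [4B, align 4] → 44
@44: mip_level [4B, align 4] → 48
size 48, align 4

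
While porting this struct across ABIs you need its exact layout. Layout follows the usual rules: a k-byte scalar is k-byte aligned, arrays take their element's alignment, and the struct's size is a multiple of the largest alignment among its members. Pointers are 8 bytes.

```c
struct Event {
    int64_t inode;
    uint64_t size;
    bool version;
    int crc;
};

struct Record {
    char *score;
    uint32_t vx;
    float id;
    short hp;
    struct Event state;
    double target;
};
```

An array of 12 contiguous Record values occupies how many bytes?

Event: inode at 0 (size 8, align 8) → ends 8; size at 8 (size 8, align 8) → ends 16; version at 16 (size 1, align 1) → ends 17; pad 3 to align 4 for crc; crc at 20 (size 4, align 4) → ends 24; total 24 bytes, alignment 8
score at 0 (size 8, align 8) → ends 8
vx at 8 (size 4, align 4) → ends 12
id at 12 (size 4, align 4) → ends 16
hp at 16 (size 2, align 2) → ends 18
pad 6 to align 8 for state
state at 24 (size 24, align 8) → ends 48
target at 48 (size 8, align 8) → ends 56
total 56 bytes, alignment 8
array of 12: 12 × 56 = 672

672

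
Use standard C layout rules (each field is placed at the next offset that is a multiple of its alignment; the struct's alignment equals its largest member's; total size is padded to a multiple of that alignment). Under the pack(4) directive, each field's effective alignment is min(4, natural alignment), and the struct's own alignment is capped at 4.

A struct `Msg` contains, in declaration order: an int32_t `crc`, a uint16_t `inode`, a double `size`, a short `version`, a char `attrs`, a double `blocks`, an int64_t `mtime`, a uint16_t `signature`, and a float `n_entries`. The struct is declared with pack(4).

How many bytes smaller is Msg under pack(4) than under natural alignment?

natural layout:
  @0: crc [4B, align 4] → 4
  @4: inode [2B, align 2] → 6
  +2 pad (align 8)
  @8: size [8B, align 8] → 16
  @16: version [2B, align 2] → 18
  @18: attrs [1B, align 1] → 19
  +5 pad (align 8)
  @24: blocks [8B, align 8] → 32
  @32: mtime [8B, align 8] → 40
  @40: signature [2B, align 2] → 42
  +2 pad (align 4)
  @44: n_entries [4B, align 4] → 48
  size 48, align 8
packed(4) layout:
  @0: crc [4B, align 4] → 4
  @4: inode [2B, align 2] → 6
  +2 pad (align 4)
  @8: size [8B, align 4] → 16
  @16: version [2B, align 2] → 18
  @18: attrs [1B, align 1] → 19
  +1 pad (align 4)
  @20: blocks [8B, align 4] → 28
  @28: mtime [8B, align 4] → 36
  @36: signature [2B, align 2] → 38
  +2 pad (align 4)
  @40: n_entries [4B, align 4] → 44
  size 44, align 4
48 − 44 = 4

4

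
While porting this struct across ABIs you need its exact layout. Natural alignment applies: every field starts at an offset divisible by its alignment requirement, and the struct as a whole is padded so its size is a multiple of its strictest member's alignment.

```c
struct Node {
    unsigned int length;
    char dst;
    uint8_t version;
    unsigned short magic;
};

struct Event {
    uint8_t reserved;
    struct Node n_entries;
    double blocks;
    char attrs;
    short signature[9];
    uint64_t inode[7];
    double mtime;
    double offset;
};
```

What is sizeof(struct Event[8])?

960

Node: 0..4  length  (4B, 4-aligned); 4..5  dst  (1B, 1-aligned); 5..6  version  (1B, 1-aligned); 6..8  magic  (2B, 2-aligned); sizeof = 8, alignof = 4
0..1  reserved  (1B, 1-aligned)
1..4  -- padding (3B)
4..12  n_entries  (8B, 4-aligned)
12..16  -- padding (4B)
16..24  blocks  (8B, 8-aligned)
24..25  attrs  (1B, 1-aligned)
25..26  -- padding (1B)
26..44  signature  (18B, 2-aligned)
44..48  -- padding (4B)
48..104  inode  (56B, 8-aligned)
104..112  mtime  (8B, 8-aligned)
112..120  offset  (8B, 8-aligned)
sizeof = 120, alignof = 8
array of 8: 8 × 120 = 960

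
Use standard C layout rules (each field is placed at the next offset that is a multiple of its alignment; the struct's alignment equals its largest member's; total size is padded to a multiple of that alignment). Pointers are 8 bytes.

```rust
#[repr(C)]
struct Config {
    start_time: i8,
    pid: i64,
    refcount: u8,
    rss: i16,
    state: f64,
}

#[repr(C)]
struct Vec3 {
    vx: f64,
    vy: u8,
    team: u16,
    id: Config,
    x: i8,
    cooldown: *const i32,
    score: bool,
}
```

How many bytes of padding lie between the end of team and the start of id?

4

Config: start_time at 0 (size 1, align 1) → ends 1; pad 7 to align 8 for pid; pid at 8 (size 8, align 8) → ends 16; refcount at 16 (size 1, align 1) → ends 17; pad 1 to align 2 for rss; rss at 18 (size 2, align 2) → ends 20; pad 4 to align 8 for state; state at 24 (size 8, align 8) → ends 32; total 32 bytes, alignment 8
vx at 0 (size 8, align 8) → ends 8
vy at 8 (size 1, align 1) → ends 9
pad 1 to align 2 for team
team at 10 (size 2, align 2) → ends 12
pad 4 to align 8 for id
id at 16 (size 32, align 8) → ends 48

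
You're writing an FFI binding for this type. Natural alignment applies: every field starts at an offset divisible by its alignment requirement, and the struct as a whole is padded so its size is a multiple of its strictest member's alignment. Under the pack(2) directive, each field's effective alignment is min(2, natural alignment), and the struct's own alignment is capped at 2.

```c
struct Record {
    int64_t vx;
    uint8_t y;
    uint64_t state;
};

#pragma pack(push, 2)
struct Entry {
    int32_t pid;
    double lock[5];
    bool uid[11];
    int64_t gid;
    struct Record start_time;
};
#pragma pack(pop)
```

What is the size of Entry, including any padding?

Record: vx at 0 (size 8, align 8) → ends 8; y at 8 (size 1, align 1) → ends 9; pad 7 to align 8 for state; state at 16 (size 8, align 8) → ends 24; total 24 bytes, alignment 8
pid at 0 (size 4, align 2) → ends 4
lock at 4 (size 40, align 2) → ends 44
uid at 44 (size 11, align 1) → ends 55
pad 1 to align 2 for gid
gid at 56 (size 8, align 2) → ends 64
start_time at 64 (size 24, align 2) → ends 88
total 88 bytes, alignment 2

88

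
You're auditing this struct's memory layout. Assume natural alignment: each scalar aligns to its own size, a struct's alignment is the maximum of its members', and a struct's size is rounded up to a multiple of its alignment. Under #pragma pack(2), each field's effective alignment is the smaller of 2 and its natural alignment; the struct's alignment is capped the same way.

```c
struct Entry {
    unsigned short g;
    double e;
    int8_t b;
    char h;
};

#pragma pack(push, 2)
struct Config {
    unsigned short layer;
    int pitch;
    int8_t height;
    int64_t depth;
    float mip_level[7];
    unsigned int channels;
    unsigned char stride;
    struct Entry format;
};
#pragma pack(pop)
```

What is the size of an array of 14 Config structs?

1036

Entry: g at 0 (size 2, align 2) → ends 2; pad 6 to align 8 for e; e at 8 (size 8, align 8) → ends 16; b at 16 (size 1, align 1) → ends 17; h at 17 (size 1, align 1) → ends 18; tail pad 6 to reach multiple of 8; total 24 bytes, alignment 8
layer at 0 (size 2, align 2) → ends 2
pitch at 2 (size 4, align 2) → ends 6
height at 6 (size 1, align 1) → ends 7
pad 1 to align 2 for depth
depth at 8 (size 8, align 2) → ends 16
mip_level at 16 (size 28, align 2) → ends 44
channels at 44 (size 4, align 2) → ends 48
stride at 48 (size 1, align 1) → ends 49
pad 1 to align 2 for format
format at 50 (size 24, align 2) → ends 74
total 74 bytes, alignment 2
array of 14: 14 × 74 = 1036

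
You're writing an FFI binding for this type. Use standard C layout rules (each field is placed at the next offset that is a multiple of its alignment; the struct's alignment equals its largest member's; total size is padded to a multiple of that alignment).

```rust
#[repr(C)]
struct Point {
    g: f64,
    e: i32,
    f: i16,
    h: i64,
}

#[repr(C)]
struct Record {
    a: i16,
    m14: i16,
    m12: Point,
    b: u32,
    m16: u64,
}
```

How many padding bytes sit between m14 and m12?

Point: @0: g [8B, align 8] → 8; @8: e [4B, align 4] → 12; @12: f [2B, align 2] → 14; +2 pad (align 8); @16: h [8B, align 8] → 24; size 24, align 8
@0: a [2B, align 2] → 2
@2: m14 [2B, align 2] → 4
+4 pad (align 8)
@8: m12 [24B, align 8] → 32

4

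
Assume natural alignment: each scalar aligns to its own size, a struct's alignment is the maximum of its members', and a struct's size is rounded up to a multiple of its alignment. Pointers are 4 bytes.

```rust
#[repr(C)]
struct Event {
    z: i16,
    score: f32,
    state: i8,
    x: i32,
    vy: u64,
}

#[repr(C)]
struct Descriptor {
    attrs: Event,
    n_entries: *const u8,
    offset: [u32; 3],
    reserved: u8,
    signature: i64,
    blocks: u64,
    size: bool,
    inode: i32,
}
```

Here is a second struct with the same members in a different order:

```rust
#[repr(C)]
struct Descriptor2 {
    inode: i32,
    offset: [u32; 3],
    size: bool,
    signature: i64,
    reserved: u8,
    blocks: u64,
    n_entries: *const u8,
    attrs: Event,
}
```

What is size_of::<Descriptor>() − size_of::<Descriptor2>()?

Event: 0..2  z  (2B, 2-aligned); 2..4  -- padding (2B); 4..8  score  (4B, 4-aligned); 8..9  state  (1B, 1-aligned); 9..12  -- padding (3B); 12..16  x  (4B, 4-aligned); 16..24  vy  (8B, 8-aligned); sizeof = 24, alignof = 8
0..24  attrs  (24B, 8-aligned)
24..28  n_entries  (4B, 4-aligned)
28..40  offset  (12B, 4-aligned)
40..41  reserved  (1B, 1-aligned)
41..48  -- padding (7B)
48..56  signature  (8B, 8-aligned)
56..64  blocks  (8B, 8-aligned)
64..65  size  (1B, 1-aligned)
65..68  -- padding (3B)
68..72  inode  (4B, 4-aligned)
sizeof = 72, alignof = 8
— Descriptor2 —
0..4  inode  (4B, 4-aligned)
4..16  offset  (12B, 4-aligned)
16..17  size  (1B, 1-aligned)
17..24  -- padding (7B)
24..32  signature  (8B, 8-aligned)
32..33  reserved  (1B, 1-aligned)
33..40  -- padding (7B)
40..48  blocks  (8B, 8-aligned)
48..52  n_entries  (4B, 4-aligned)
52..56  -- padding (4B)
56..80  attrs  (24B, 8-aligned)
sizeof = 80, alignof = 8
72 − 80 = -8

-8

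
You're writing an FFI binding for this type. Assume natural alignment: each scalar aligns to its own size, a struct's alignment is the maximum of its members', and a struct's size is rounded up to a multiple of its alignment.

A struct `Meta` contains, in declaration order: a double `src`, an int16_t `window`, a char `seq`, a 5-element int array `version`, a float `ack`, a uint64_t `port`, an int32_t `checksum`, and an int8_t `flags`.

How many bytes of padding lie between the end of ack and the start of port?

4

@0: src [8B, align 8] → 8
@8: window [2B, align 2] → 10
@10: seq [1B, align 1] → 11
+1 pad (align 4)
@12: version [20B, align 4] → 32
@32: ack [4B, align 4] → 36
+4 pad (align 8)
@40: port [8B, align 8] → 48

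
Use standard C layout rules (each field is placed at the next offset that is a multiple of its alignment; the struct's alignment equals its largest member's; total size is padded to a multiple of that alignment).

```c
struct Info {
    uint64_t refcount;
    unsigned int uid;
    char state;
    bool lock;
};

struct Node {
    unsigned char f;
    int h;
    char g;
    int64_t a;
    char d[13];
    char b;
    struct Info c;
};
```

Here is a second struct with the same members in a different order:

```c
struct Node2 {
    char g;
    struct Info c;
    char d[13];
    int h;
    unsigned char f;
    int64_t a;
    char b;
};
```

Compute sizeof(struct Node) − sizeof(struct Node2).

-8

Info: refcount at 0 (size 8, align 8) → ends 8; uid at 8 (size 4, align 4) → ends 12; state at 12 (size 1, align 1) → ends 13; lock at 13 (size 1, align 1) → ends 14; tail pad 2 to reach multiple of 8; total 16 bytes, alignment 8
f at 0 (size 1, align 1) → ends 1
pad 3 to align 4 for h
h at 4 (size 4, align 4) → ends 8
g at 8 (size 1, align 1) → ends 9
pad 7 to align 8 for a
a at 16 (size 8, align 8) → ends 24
d at 24 (size 13, align 1) → ends 37
b at 37 (size 1, align 1) → ends 38
pad 2 to align 8 for c
c at 40 (size 16, align 8) → ends 56
total 56 bytes, alignment 8
— Node2 —
g at 0 (size 1, align 1) → ends 1
pad 7 to align 8 for c
c at 8 (size 16, align 8) → ends 24
d at 24 (size 13, align 1) → ends 37
pad 3 to align 4 for h
h at 40 (size 4, align 4) → ends 44
f at 44 (size 1, align 1) → ends 45
pad 3 to align 8 for a
a at 48 (size 8, align 8) → ends 56
b at 56 (size 1, align 1) → ends 57
tail pad 7 to reach multiple of 8
total 64 bytes, alignment 8
56 − 64 = -8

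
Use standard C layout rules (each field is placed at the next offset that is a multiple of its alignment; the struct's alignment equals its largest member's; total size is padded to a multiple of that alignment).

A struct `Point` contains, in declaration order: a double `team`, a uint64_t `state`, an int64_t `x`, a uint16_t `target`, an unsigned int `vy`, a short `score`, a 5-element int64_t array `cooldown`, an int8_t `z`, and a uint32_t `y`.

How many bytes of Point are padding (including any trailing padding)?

team at 0 (size 8, align 8) → ends 8
state at 8 (size 8, align 8) → ends 16
x at 16 (size 8, align 8) → ends 24
target at 24 (size 2, align 2) → ends 26
pad 2 to align 4 for vy
vy at 28 (size 4, align 4) → ends 32
score at 32 (size 2, align 2) → ends 34
pad 6 to align 8 for cooldown
cooldown at 40 (size 40, align 8) → ends 80
z at 80 (size 1, align 1) → ends 81
pad 3 to align 4 for y
y at 84 (size 4, align 4) → ends 88
total 88 bytes, alignment 8
data bytes 77, size 88 → padding 11

11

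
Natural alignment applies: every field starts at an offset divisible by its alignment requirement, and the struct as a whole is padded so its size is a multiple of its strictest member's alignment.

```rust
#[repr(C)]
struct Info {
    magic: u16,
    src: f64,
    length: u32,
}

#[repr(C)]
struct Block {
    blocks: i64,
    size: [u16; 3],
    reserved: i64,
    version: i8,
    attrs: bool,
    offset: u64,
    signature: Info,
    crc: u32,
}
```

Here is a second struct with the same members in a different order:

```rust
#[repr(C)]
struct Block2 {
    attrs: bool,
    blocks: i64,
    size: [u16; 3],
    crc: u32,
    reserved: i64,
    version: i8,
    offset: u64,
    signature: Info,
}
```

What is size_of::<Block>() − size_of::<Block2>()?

-8

Info: @0: magic [2B, align 2] → 2; +6 pad (align 8); @8: src [8B, align 8] → 16; @16: length [4B, align 4] → 20; +4 tail pad (align 8); size 24, align 8
@0: blocks [8B, align 8] → 8
@8: size [6B, align 2] → 14
+2 pad (align 8)
@16: reserved [8B, align 8] → 24
@24: version [1B, align 1] → 25
@25: attrs [1B, align 1] → 26
+6 pad (align 8)
@32: offset [8B, align 8] → 40
@40: signature [24B, align 8] → 64
@64: crc [4B, align 4] → 68
+4 tail pad (align 8)
size 72, align 8
— Block2 —
@0: attrs [1B, align 1] → 1
+7 pad (align 8)
@8: blocks [8B, align 8] → 16
@16: size [6B, align 2] → 22
+2 pad (align 4)
@24: crc [4B, align 4] → 28
+4 pad (align 8)
@32: reserved [8B, align 8] → 40
@40: version [1B, align 1] → 41
+7 pad (align 8)
@48: offset [8B, align 8] → 56
@56: signature [24B, align 8] → 80
size 80, align 8
72 − 80 = -8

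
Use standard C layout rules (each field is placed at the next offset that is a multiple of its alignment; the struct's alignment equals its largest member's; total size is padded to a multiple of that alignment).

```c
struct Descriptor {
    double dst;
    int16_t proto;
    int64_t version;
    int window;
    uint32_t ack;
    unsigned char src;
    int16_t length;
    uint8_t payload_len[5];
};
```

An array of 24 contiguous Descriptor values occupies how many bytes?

1152

@0: dst [8B, align 8] → 8
@8: proto [2B, align 2] → 10
+6 pad (align 8)
@16: version [8B, align 8] → 24
@24: window [4B, align 4] → 28
@28: ack [4B, align 4] → 32
@32: src [1B, align 1] → 33
+1 pad (align 2)
@34: length [2B, align 2] → 36
@36: payload_len [5B, align 1] → 41
+7 tail pad (align 8)
size 48, align 8
array of 24: 24 × 48 = 1152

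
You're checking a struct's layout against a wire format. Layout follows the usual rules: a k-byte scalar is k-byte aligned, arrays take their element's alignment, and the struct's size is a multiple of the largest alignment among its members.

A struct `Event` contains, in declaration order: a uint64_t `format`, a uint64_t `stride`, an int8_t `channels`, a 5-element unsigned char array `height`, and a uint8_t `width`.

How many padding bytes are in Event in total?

1

@0: format [8B, align 8] → 8
@8: stride [8B, align 8] → 16
@16: channels [1B, align 1] → 17
@17: height [5B, align 1] → 22
@22: width [1B, align 1] → 23
+1 tail pad (align 8)
size 24, align 8
data bytes 23, size 24 → padding 1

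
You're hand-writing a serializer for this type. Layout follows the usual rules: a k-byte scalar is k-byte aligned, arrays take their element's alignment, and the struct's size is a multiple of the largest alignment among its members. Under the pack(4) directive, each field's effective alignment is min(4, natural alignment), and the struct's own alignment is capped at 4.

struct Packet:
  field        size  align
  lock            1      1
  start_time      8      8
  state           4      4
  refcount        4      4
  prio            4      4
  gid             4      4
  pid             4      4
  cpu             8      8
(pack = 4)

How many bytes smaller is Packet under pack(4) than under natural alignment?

8

natural layout:
  @0: lock [1B, align 1] → 1
  +7 pad (align 8)
  @8: start_time [8B, align 8] → 16
  @16: state [4B, align 4] → 20
  @20: refcount [4B, align 4] → 24
  @24: prio [4B, align 4] → 28
  @28: gid [4B, align 4] → 32
  @32: pid [4B, align 4] → 36
  +4 pad (align 8)
  @40: cpu [8B, align 8] → 48
  size 48, align 8
packed(4) layout:
  @0: lock [1B, align 1] → 1
  +3 pad (align 4)
  @4: start_time [8B, align 4] → 12
  @12: state [4B, align 4] → 16
  @16: refcount [4B, align 4] → 20
  @20: prio [4B, align 4] → 24
  @24: gid [4B, align 4] → 28
  @28: pid [4B, align 4] → 32
  @32: cpu [8B, align 4] → 40
  size 40, align 4
48 − 40 = 8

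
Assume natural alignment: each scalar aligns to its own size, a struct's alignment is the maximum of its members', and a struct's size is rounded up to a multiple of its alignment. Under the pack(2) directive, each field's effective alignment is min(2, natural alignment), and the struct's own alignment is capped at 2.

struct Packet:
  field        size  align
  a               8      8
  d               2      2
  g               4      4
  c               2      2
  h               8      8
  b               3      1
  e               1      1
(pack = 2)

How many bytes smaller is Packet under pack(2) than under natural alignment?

12

natural layout:
  @0: a [8B, align 8] → 8
  @8: d [2B, align 2] → 10
  +2 pad (align 4)
  @12: g [4B, align 4] → 16
  @16: c [2B, align 2] → 18
  +6 pad (align 8)
  @24: h [8B, align 8] → 32
  @32: b [3B, align 1] → 35
  @35: e [1B, align 1] → 36
  +4 tail pad (align 8)
  size 40, align 8
packed(2) layout:
  @0: a [8B, align 2] → 8
  @8: d [2B, align 2] → 10
  @10: g [4B, align 2] → 14
  @14: c [2B, align 2] → 16
  @16: h [8B, align 2] → 24
  @24: b [3B, align 1] → 27
  @27: e [1B, align 1] → 28
  size 28, align 2
40 − 28 = 12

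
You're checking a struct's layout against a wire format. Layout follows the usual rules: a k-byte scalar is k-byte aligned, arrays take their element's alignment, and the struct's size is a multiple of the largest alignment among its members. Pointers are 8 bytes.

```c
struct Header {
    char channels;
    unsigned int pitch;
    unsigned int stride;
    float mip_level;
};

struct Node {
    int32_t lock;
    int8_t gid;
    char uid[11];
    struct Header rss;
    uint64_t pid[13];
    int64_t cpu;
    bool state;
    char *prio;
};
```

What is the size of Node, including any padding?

160

Header: channels at 0 (size 1, align 1) → ends 1; pad 3 to align 4 for pitch; pitch at 4 (size 4, align 4) → ends 8; stride at 8 (size 4, align 4) → ends 12; mip_level at 12 (size 4, align 4) → ends 16; total 16 bytes, alignment 4
lock at 0 (size 4, align 4) → ends 4
gid at 4 (size 1, align 1) → ends 5
uid at 5 (size 11, align 1) → ends 16
rss at 16 (size 16, align 4) → ends 32
pid at 32 (size 104, align 8) → ends 136
cpu at 136 (size 8, align 8) → ends 144
state at 144 (size 1, align 1) → ends 145
pad 7 to align 8 for prio
prio at 152 (size 8, align 8) → ends 160
total 160 bytes, alignment 8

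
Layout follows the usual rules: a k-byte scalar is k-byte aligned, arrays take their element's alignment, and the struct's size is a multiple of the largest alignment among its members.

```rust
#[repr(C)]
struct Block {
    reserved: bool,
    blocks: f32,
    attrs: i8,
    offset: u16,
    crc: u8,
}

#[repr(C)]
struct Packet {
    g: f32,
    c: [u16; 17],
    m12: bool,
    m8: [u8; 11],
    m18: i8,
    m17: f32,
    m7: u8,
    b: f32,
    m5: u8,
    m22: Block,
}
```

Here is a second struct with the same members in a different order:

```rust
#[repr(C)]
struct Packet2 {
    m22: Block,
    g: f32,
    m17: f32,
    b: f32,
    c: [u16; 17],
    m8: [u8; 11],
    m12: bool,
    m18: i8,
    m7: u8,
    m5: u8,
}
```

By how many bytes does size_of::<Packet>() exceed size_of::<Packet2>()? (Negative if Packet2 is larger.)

Block: @0: reserved [1B, align 1] → 1; +3 pad (align 4); @4: blocks [4B, align 4] → 8; @8: attrs [1B, align 1] → 9; +1 pad (align 2); @10: offset [2B, align 2] → 12; @12: crc [1B, align 1] → 13; +3 tail pad (align 4); size 16, align 4
@0: g [4B, align 4] → 4
@4: c [34B, align 2] → 38
@38: m12 [1B, align 1] → 39
@39: m8 [11B, align 1] → 50
@50: m18 [1B, align 1] → 51
+1 pad (align 4)
@52: m17 [4B, align 4] → 56
@56: m7 [1B, align 1] → 57
+3 pad (align 4)
@60: b [4B, align 4] → 64
@64: m5 [1B, align 1] → 65
+3 pad (align 4)
@68: m22 [16B, align 4] → 84
size 84, align 4
— Packet2 —
@0: m22 [16B, align 4] → 16
@16: g [4B, align 4] → 20
@20: m17 [4B, align 4] → 24
@24: b [4B, align 4] → 28
@28: c [34B, align 2] → 62
@62: m8 [11B, align 1] → 73
@73: m12 [1B, align 1] → 74
@74: m18 [1B, align 1] → 75
@75: m7 [1B, align 1] → 76
@76: m5 [1B, align 1] → 77
+3 tail pad (align 4)
size 80, align 4
84 − 80 = 4

4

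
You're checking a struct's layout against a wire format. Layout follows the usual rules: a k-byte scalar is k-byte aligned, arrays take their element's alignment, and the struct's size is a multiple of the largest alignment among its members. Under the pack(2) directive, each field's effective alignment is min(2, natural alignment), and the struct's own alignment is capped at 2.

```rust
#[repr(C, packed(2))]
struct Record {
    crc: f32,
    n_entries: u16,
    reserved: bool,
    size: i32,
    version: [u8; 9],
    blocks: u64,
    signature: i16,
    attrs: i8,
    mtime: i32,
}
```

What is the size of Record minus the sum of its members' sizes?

3

crc at 0 (size 4, align 2) → ends 4
n_entries at 4 (size 2, align 2) → ends 6
reserved at 6 (size 1, align 1) → ends 7
pad 1 to align 2 for size
size at 8 (size 4, align 2) → ends 12
version at 12 (size 9, align 1) → ends 21
pad 1 to align 2 for blocks
blocks at 22 (size 8, align 2) → ends 30
signature at 30 (size 2, align 2) → ends 32
attrs at 32 (size 1, align 1) → ends 33
pad 1 to align 2 for mtime
mtime at 34 (size 4, align 2) → ends 38
total 38 bytes, alignment 2
data bytes 35, size 38 → padding 3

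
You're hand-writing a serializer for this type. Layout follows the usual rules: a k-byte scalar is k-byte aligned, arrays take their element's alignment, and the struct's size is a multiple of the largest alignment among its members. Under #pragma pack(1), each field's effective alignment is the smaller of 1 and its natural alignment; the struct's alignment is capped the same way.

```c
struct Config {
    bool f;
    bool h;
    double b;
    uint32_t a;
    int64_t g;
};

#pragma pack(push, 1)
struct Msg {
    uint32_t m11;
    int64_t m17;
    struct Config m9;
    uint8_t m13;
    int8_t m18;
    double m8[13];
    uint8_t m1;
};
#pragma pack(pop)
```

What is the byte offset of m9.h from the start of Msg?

13

Config: f at 0 (size 1, align 1) → ends 1; h at 1 (size 1, align 1) → ends 2; pad 6 to align 8 for b; b at 8 (size 8, align 8) → ends 16; a at 16 (size 4, align 4) → ends 20; pad 4 to align 8 for g; g at 24 (size 8, align 8) → ends 32; total 32 bytes, alignment 8
m11 at 0 (size 4, align 1) → ends 4
m17 at 4 (size 8, align 1) → ends 12
m9 at 12 (size 32, align 1) → ends 44
within Config: h at 1
12 + 1 = 13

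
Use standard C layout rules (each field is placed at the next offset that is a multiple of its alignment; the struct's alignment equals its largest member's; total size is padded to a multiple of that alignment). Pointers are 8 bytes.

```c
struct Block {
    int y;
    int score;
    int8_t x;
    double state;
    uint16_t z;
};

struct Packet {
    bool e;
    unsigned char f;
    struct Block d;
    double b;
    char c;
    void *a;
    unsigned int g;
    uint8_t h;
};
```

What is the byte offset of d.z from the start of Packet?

Block: @0: y [4B, align 4] → 4; @4: score [4B, align 4] → 8; @8: x [1B, align 1] → 9; +7 pad (align 8); @16: state [8B, align 8] → 24; @24: z [2B, align 2] → 26; +6 tail pad (align 8); size 32, align 8
@0: e [1B, align 1] → 1
@1: f [1B, align 1] → 2
+6 pad (align 8)
@8: d [32B, align 8] → 40
within Block: z at 24
8 + 24 = 32

32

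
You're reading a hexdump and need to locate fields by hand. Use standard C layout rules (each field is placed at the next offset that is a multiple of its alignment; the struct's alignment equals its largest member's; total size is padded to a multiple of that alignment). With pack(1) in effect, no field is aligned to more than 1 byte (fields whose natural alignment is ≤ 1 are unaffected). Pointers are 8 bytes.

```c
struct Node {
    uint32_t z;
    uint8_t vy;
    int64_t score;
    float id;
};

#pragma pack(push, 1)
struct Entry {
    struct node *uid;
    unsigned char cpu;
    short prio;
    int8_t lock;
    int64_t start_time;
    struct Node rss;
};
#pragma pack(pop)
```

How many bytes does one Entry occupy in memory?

Node: z at 0 (size 4, align 4) → ends 4; vy at 4 (size 1, align 1) → ends 5; pad 3 to align 8 for score; score at 8 (size 8, align 8) → ends 16; id at 16 (size 4, align 4) → ends 20; tail pad 4 to reach multiple of 8; total 24 bytes, alignment 8
uid at 0 (size 8, align 1) → ends 8
cpu at 8 (size 1, align 1) → ends 9
prio at 9 (size 2, align 1) → ends 11
lock at 11 (size 1, align 1) → ends 12
start_time at 12 (size 8, align 1) → ends 20
rss at 20 (size 24, align 1) → ends 44
total 44 bytes, alignment 1

44 bytes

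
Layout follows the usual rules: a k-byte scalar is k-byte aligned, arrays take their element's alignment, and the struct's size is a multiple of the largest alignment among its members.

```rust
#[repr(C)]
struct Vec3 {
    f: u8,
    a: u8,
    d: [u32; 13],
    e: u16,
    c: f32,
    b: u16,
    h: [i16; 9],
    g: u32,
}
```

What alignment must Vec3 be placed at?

4

member alignments: f=1, a=1, d=4, e=2, c=4, b=2, h=2, g=4
max = 4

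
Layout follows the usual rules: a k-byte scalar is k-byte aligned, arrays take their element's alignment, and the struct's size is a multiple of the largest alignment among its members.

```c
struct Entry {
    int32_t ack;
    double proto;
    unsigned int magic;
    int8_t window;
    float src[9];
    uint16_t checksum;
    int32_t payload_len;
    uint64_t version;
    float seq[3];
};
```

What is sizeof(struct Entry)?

96 bytes

@0: ack [4B, align 4] → 4
+4 pad (align 8)
@8: proto [8B, align 8] → 16
@16: magic [4B, align 4] → 20
@20: window [1B, align 1] → 21
+3 pad (align 4)
@24: src [36B, align 4] → 60
@60: checksum [2B, align 2] → 62
+2 pad (align 4)
@64: payload_len [4B, align 4] → 68
+4 pad (align 8)
@72: version [8B, align 8] → 80
@80: seq [12B, align 4] → 92
+4 tail pad (align 8)
size 96, align 8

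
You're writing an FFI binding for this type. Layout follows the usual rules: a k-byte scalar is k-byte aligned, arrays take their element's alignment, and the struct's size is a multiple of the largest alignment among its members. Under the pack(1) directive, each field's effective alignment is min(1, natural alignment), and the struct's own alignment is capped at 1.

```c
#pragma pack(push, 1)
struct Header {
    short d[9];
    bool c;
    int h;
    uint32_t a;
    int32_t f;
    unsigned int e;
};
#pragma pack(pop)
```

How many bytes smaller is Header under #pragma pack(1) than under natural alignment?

natural layout:
  0..18  d  (18B, 2-aligned)
  18..19  c  (1B, 1-aligned)
  19..20  -- padding (1B)
  20..24  h  (4B, 4-aligned)
  24..28  a  (4B, 4-aligned)
  28..32  f  (4B, 4-aligned)
  32..36  e  (4B, 4-aligned)
  sizeof = 36, alignof = 4
packed(1) layout:
  0..18  d  (18B, 1-aligned)
  18..19  c  (1B, 1-aligned)
  19..23  h  (4B, 1-aligned)
  23..27  a  (4B, 1-aligned)
  27..31  f  (4B, 1-aligned)
  31..35  e  (4B, 1-aligned)
  sizeof = 35, alignof = 1
36 − 35 = 1

1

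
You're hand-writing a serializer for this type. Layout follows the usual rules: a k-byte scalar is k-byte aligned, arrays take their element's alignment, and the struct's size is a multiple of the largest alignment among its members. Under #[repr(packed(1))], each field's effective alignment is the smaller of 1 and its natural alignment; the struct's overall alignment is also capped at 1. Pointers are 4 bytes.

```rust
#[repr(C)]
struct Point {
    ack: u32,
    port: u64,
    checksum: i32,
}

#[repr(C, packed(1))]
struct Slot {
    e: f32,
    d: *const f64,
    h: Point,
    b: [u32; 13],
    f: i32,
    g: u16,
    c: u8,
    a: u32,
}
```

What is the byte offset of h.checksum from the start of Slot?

Point: 0..4  ack  (4B, 4-aligned); 4..8  -- padding (4B); 8..16  port  (8B, 8-aligned); 16..20  checksum  (4B, 4-aligned); 20..24  -- tail padding (4B); sizeof = 24, alignof = 8
0..4  e  (4B, 1-aligned)
4..8  d  (4B, 1-aligned)
8..32  h  (24B, 1-aligned)
within Point: checksum at 16
8 + 16 = 24

24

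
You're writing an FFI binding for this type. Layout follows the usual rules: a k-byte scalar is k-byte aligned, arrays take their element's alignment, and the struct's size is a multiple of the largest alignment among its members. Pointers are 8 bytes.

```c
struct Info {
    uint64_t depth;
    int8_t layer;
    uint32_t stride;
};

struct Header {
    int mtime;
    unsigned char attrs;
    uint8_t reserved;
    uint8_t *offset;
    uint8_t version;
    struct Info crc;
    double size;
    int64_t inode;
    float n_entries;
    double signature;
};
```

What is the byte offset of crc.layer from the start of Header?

Info: depth at 0 (size 8, align 8) → ends 8; layer at 8 (size 1, align 1) → ends 9; pad 3 to align 4 for stride; stride at 12 (size 4, align 4) → ends 16; total 16 bytes, alignment 8
mtime at 0 (size 4, align 4) → ends 4
attrs at 4 (size 1, align 1) → ends 5
reserved at 5 (size 1, align 1) → ends 6
pad 2 to align 8 for offset
offset at 8 (size 8, align 8) → ends 16
version at 16 (size 1, align 1) → ends 17
pad 7 to align 8 for crc
crc at 24 (size 16, align 8) → ends 40
within Info: layer at 8
24 + 8 = 32

32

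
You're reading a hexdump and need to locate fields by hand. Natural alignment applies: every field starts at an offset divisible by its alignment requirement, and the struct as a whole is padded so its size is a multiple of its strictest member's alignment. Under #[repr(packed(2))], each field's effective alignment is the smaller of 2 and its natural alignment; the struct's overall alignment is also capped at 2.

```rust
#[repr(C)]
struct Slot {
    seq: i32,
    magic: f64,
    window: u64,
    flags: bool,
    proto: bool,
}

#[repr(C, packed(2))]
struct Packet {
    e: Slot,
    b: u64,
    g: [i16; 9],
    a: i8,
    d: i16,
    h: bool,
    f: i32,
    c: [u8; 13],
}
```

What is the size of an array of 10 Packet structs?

820

Slot: @0: seq [4B, align 4] → 4; +4 pad (align 8); @8: magic [8B, align 8] → 16; @16: window [8B, align 8] → 24; @24: flags [1B, align 1] → 25; @25: proto [1B, align 1] → 26; +6 tail pad (align 8); size 32, align 8
@0: e [32B, align 2] → 32
@32: b [8B, align 2] → 40
@40: g [18B, align 2] → 58
@58: a [1B, align 1] → 59
+1 pad (align 2)
@60: d [2B, align 2] → 62
@62: h [1B, align 1] → 63
+1 pad (align 2)
@64: f [4B, align 2] → 68
@68: c [13B, align 1] → 81
+1 tail pad (align 2)
size 82, align 2
array of 10: 10 × 82 = 820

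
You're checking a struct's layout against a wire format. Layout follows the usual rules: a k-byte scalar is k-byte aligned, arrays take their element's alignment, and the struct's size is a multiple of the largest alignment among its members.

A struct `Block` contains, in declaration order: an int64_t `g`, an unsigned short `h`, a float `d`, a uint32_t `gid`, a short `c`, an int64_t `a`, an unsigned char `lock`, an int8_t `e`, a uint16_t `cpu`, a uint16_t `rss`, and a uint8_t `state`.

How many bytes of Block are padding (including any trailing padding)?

g at 0 (size 8, align 8) → ends 8
h at 8 (size 2, align 2) → ends 10
pad 2 to align 4 for d
d at 12 (size 4, align 4) → ends 16
gid at 16 (size 4, align 4) → ends 20
c at 20 (size 2, align 2) → ends 22
pad 2 to align 8 for a
a at 24 (size 8, align 8) → ends 32
lock at 32 (size 1, align 1) → ends 33
e at 33 (size 1, align 1) → ends 34
cpu at 34 (size 2, align 2) → ends 36
rss at 36 (size 2, align 2) → ends 38
state at 38 (size 1, align 1) → ends 39
tail pad 1 to reach multiple of 8
total 40 bytes, alignment 8
data bytes 35, size 40 → padding 5

5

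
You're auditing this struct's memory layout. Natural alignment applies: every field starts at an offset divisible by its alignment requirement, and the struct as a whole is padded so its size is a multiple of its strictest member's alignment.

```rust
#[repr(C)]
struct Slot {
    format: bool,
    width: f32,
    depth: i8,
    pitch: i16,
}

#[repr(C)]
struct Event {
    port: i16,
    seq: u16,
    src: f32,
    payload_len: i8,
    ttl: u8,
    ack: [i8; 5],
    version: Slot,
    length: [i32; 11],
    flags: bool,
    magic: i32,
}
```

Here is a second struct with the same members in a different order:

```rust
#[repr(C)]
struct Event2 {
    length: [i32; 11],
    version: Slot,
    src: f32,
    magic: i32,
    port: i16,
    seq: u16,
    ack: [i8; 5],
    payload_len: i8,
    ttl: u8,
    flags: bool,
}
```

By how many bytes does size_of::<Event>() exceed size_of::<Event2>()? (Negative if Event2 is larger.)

4

Slot: 0..1  format  (1B, 1-aligned); 1..4  -- padding (3B); 4..8  width  (4B, 4-aligned); 8..9  depth  (1B, 1-aligned); 9..10  -- padding (1B); 10..12  pitch  (2B, 2-aligned); sizeof = 12, alignof = 4
0..2  port  (2B, 2-aligned)
2..4  seq  (2B, 2-aligned)
4..8  src  (4B, 4-aligned)
8..9  payload_len  (1B, 1-aligned)
9..10  ttl  (1B, 1-aligned)
10..15  ack  (5B, 1-aligned)
15..16  -- padding (1B)
16..28  version  (12B, 4-aligned)
28..72  length  (44B, 4-aligned)
72..73  flags  (1B, 1-aligned)
73..76  -- padding (3B)
76..80  magic  (4B, 4-aligned)
sizeof = 80, alignof = 4
— Event2 —
0..44  length  (44B, 4-aligned)
44..56  version  (12B, 4-aligned)
56..60  src  (4B, 4-aligned)
60..64  magic  (4B, 4-aligned)
64..66  port  (2B, 2-aligned)
66..68  seq  (2B, 2-aligned)
68..73  ack  (5B, 1-aligned)
73..74  payload_len  (1B, 1-aligned)
74..75  ttl  (1B, 1-aligned)
75..76  flags  (1B, 1-aligned)
sizeof = 76, alignof = 4
80 − 76 = 4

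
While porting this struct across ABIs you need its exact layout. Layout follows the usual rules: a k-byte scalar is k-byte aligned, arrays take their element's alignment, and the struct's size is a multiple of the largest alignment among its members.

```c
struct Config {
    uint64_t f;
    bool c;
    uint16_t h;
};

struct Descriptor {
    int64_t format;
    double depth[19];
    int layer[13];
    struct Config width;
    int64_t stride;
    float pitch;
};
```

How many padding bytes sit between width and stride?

0

Config: 0..8  f  (8B, 8-aligned); 8..9  c  (1B, 1-aligned); 9..10  -- padding (1B); 10..12  h  (2B, 2-aligned); 12..16  -- tail padding (4B); sizeof = 16, alignof = 8
0..8  format  (8B, 8-aligned)
8..160  depth  (152B, 8-aligned)
160..212  layer  (52B, 4-aligned)
212..216  -- padding (4B)
216..232  width  (16B, 8-aligned)
232..240  stride  (8B, 8-aligned)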